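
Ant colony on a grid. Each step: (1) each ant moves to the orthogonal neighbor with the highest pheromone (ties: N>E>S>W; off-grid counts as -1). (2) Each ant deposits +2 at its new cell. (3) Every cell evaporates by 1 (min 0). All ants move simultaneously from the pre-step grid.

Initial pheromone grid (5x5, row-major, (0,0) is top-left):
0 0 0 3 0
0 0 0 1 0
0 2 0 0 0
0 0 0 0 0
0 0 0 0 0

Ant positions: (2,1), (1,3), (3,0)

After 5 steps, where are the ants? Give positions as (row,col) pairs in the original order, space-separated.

Step 1: ant0:(2,1)->N->(1,1) | ant1:(1,3)->N->(0,3) | ant2:(3,0)->N->(2,0)
  grid max=4 at (0,3)
Step 2: ant0:(1,1)->S->(2,1) | ant1:(0,3)->E->(0,4) | ant2:(2,0)->E->(2,1)
  grid max=4 at (2,1)
Step 3: ant0:(2,1)->N->(1,1) | ant1:(0,4)->W->(0,3) | ant2:(2,1)->N->(1,1)
  grid max=4 at (0,3)
Step 4: ant0:(1,1)->S->(2,1) | ant1:(0,3)->E->(0,4) | ant2:(1,1)->S->(2,1)
  grid max=6 at (2,1)
Step 5: ant0:(2,1)->N->(1,1) | ant1:(0,4)->W->(0,3) | ant2:(2,1)->N->(1,1)
  grid max=5 at (1,1)

(1,1) (0,3) (1,1)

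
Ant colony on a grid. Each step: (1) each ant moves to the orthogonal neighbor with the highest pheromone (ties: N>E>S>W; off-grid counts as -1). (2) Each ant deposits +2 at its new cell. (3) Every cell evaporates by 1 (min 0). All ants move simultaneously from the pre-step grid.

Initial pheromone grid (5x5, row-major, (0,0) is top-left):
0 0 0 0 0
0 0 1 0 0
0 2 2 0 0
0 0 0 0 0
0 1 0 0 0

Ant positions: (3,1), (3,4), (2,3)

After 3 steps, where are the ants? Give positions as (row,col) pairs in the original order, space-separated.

Step 1: ant0:(3,1)->N->(2,1) | ant1:(3,4)->N->(2,4) | ant2:(2,3)->W->(2,2)
  grid max=3 at (2,1)
Step 2: ant0:(2,1)->E->(2,2) | ant1:(2,4)->N->(1,4) | ant2:(2,2)->W->(2,1)
  grid max=4 at (2,1)
Step 3: ant0:(2,2)->W->(2,1) | ant1:(1,4)->N->(0,4) | ant2:(2,1)->E->(2,2)
  grid max=5 at (2,1)

(2,1) (0,4) (2,2)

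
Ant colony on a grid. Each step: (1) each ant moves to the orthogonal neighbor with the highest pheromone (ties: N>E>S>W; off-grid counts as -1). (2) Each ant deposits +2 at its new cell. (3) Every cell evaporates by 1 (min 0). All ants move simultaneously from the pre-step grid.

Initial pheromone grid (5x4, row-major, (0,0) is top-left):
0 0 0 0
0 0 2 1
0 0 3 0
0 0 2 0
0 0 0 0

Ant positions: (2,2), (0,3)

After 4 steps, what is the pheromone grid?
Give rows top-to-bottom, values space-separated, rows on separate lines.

After step 1: ants at (1,2),(1,3)
  0 0 0 0
  0 0 3 2
  0 0 2 0
  0 0 1 0
  0 0 0 0
After step 2: ants at (1,3),(1,2)
  0 0 0 0
  0 0 4 3
  0 0 1 0
  0 0 0 0
  0 0 0 0
After step 3: ants at (1,2),(1,3)
  0 0 0 0
  0 0 5 4
  0 0 0 0
  0 0 0 0
  0 0 0 0
After step 4: ants at (1,3),(1,2)
  0 0 0 0
  0 0 6 5
  0 0 0 0
  0 0 0 0
  0 0 0 0

0 0 0 0
0 0 6 5
0 0 0 0
0 0 0 0
0 0 0 0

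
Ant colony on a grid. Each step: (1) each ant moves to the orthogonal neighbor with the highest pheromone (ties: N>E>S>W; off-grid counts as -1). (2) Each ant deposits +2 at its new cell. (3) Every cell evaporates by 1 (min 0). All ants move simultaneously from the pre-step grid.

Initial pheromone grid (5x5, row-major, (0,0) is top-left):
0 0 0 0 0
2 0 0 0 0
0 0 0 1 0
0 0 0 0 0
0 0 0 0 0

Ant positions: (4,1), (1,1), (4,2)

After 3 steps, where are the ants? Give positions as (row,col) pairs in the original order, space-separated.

Step 1: ant0:(4,1)->N->(3,1) | ant1:(1,1)->W->(1,0) | ant2:(4,2)->N->(3,2)
  grid max=3 at (1,0)
Step 2: ant0:(3,1)->E->(3,2) | ant1:(1,0)->N->(0,0) | ant2:(3,2)->W->(3,1)
  grid max=2 at (1,0)
Step 3: ant0:(3,2)->W->(3,1) | ant1:(0,0)->S->(1,0) | ant2:(3,1)->E->(3,2)
  grid max=3 at (1,0)

(3,1) (1,0) (3,2)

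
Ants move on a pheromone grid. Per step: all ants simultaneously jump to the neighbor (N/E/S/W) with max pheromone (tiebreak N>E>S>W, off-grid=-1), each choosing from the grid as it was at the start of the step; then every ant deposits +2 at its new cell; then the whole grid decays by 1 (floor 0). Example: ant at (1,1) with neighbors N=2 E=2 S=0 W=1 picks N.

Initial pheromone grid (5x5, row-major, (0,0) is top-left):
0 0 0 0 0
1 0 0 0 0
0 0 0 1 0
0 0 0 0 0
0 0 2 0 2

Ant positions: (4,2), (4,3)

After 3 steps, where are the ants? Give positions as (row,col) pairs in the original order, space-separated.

Step 1: ant0:(4,2)->N->(3,2) | ant1:(4,3)->E->(4,4)
  grid max=3 at (4,4)
Step 2: ant0:(3,2)->S->(4,2) | ant1:(4,4)->N->(3,4)
  grid max=2 at (4,2)
Step 3: ant0:(4,2)->N->(3,2) | ant1:(3,4)->S->(4,4)
  grid max=3 at (4,4)

(3,2) (4,4)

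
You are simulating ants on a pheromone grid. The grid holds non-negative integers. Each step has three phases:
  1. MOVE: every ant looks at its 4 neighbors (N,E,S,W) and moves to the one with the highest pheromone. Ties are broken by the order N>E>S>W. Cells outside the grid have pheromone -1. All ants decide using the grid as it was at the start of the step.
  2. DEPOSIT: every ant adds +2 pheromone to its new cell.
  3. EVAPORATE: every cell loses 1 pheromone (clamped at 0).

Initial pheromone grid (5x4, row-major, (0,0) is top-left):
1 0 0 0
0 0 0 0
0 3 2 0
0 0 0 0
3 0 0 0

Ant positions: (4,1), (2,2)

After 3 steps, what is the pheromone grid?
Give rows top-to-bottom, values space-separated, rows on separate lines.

After step 1: ants at (4,0),(2,1)
  0 0 0 0
  0 0 0 0
  0 4 1 0
  0 0 0 0
  4 0 0 0
After step 2: ants at (3,0),(2,2)
  0 0 0 0
  0 0 0 0
  0 3 2 0
  1 0 0 0
  3 0 0 0
After step 3: ants at (4,0),(2,1)
  0 0 0 0
  0 0 0 0
  0 4 1 0
  0 0 0 0
  4 0 0 0

0 0 0 0
0 0 0 0
0 4 1 0
0 0 0 0
4 0 0 0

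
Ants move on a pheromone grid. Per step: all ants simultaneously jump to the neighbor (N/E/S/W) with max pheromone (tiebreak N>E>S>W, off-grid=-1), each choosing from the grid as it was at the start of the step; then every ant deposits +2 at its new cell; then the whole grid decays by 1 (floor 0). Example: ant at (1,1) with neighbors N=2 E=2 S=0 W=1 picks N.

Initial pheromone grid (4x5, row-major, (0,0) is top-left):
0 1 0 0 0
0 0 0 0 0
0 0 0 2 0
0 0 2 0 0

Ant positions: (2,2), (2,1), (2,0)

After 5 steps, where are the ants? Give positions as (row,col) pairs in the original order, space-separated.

Step 1: ant0:(2,2)->E->(2,3) | ant1:(2,1)->N->(1,1) | ant2:(2,0)->N->(1,0)
  grid max=3 at (2,3)
Step 2: ant0:(2,3)->N->(1,3) | ant1:(1,1)->W->(1,0) | ant2:(1,0)->E->(1,1)
  grid max=2 at (1,0)
Step 3: ant0:(1,3)->S->(2,3) | ant1:(1,0)->E->(1,1) | ant2:(1,1)->W->(1,0)
  grid max=3 at (1,0)
Step 4: ant0:(2,3)->N->(1,3) | ant1:(1,1)->W->(1,0) | ant2:(1,0)->E->(1,1)
  grid max=4 at (1,0)
Step 5: ant0:(1,3)->S->(2,3) | ant1:(1,0)->E->(1,1) | ant2:(1,1)->W->(1,0)
  grid max=5 at (1,0)

(2,3) (1,1) (1,0)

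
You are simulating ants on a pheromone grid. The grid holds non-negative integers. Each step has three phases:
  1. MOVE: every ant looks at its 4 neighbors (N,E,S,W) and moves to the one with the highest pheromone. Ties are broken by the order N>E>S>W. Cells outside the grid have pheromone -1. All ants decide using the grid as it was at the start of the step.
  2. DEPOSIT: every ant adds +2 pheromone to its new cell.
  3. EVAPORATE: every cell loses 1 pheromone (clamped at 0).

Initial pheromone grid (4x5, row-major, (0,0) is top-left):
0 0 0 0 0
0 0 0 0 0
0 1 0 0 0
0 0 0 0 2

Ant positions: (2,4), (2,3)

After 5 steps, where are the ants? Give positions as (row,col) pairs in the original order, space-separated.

Step 1: ant0:(2,4)->S->(3,4) | ant1:(2,3)->N->(1,3)
  grid max=3 at (3,4)
Step 2: ant0:(3,4)->N->(2,4) | ant1:(1,3)->N->(0,3)
  grid max=2 at (3,4)
Step 3: ant0:(2,4)->S->(3,4) | ant1:(0,3)->E->(0,4)
  grid max=3 at (3,4)
Step 4: ant0:(3,4)->N->(2,4) | ant1:(0,4)->S->(1,4)
  grid max=2 at (3,4)
Step 5: ant0:(2,4)->S->(3,4) | ant1:(1,4)->S->(2,4)
  grid max=3 at (3,4)

(3,4) (2,4)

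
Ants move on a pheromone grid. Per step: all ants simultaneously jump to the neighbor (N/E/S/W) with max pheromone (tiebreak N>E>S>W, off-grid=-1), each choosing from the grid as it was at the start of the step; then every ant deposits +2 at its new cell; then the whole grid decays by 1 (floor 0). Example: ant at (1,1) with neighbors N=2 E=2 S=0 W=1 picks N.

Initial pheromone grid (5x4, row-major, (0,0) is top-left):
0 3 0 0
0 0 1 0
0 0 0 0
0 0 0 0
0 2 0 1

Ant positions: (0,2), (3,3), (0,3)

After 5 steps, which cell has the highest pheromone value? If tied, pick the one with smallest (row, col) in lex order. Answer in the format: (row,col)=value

Step 1: ant0:(0,2)->W->(0,1) | ant1:(3,3)->S->(4,3) | ant2:(0,3)->S->(1,3)
  grid max=4 at (0,1)
Step 2: ant0:(0,1)->E->(0,2) | ant1:(4,3)->N->(3,3) | ant2:(1,3)->N->(0,3)
  grid max=3 at (0,1)
Step 3: ant0:(0,2)->W->(0,1) | ant1:(3,3)->S->(4,3) | ant2:(0,3)->W->(0,2)
  grid max=4 at (0,1)
Step 4: ant0:(0,1)->E->(0,2) | ant1:(4,3)->N->(3,3) | ant2:(0,2)->W->(0,1)
  grid max=5 at (0,1)
Step 5: ant0:(0,2)->W->(0,1) | ant1:(3,3)->S->(4,3) | ant2:(0,1)->E->(0,2)
  grid max=6 at (0,1)
Final grid:
  0 6 4 0
  0 0 0 0
  0 0 0 0
  0 0 0 0
  0 0 0 2
Max pheromone 6 at (0,1)

Answer: (0,1)=6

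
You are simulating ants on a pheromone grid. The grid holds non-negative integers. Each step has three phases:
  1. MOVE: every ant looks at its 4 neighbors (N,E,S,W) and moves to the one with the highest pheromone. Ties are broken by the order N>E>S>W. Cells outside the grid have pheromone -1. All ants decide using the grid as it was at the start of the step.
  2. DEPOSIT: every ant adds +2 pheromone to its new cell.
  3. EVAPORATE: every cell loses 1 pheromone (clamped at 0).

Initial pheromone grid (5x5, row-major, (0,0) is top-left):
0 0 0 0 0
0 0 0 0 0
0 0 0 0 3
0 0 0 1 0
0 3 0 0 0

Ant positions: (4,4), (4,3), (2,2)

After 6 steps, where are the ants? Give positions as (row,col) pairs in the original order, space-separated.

Step 1: ant0:(4,4)->N->(3,4) | ant1:(4,3)->N->(3,3) | ant2:(2,2)->N->(1,2)
  grid max=2 at (2,4)
Step 2: ant0:(3,4)->N->(2,4) | ant1:(3,3)->E->(3,4) | ant2:(1,2)->N->(0,2)
  grid max=3 at (2,4)
Step 3: ant0:(2,4)->S->(3,4) | ant1:(3,4)->N->(2,4) | ant2:(0,2)->E->(0,3)
  grid max=4 at (2,4)
Step 4: ant0:(3,4)->N->(2,4) | ant1:(2,4)->S->(3,4) | ant2:(0,3)->E->(0,4)
  grid max=5 at (2,4)
Step 5: ant0:(2,4)->S->(3,4) | ant1:(3,4)->N->(2,4) | ant2:(0,4)->S->(1,4)
  grid max=6 at (2,4)
Step 6: ant0:(3,4)->N->(2,4) | ant1:(2,4)->S->(3,4) | ant2:(1,4)->S->(2,4)
  grid max=9 at (2,4)

(2,4) (3,4) (2,4)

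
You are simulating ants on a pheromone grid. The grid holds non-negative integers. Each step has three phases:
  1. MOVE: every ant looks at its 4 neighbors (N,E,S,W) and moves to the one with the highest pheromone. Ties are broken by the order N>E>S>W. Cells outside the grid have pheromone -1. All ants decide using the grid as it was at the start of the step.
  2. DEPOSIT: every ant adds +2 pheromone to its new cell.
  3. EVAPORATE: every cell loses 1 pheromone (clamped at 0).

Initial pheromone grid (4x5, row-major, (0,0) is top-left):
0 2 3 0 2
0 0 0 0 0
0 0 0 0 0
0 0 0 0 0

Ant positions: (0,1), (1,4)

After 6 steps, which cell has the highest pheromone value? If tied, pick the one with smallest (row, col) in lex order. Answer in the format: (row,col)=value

Step 1: ant0:(0,1)->E->(0,2) | ant1:(1,4)->N->(0,4)
  grid max=4 at (0,2)
Step 2: ant0:(0,2)->W->(0,1) | ant1:(0,4)->S->(1,4)
  grid max=3 at (0,2)
Step 3: ant0:(0,1)->E->(0,2) | ant1:(1,4)->N->(0,4)
  grid max=4 at (0,2)
Step 4: ant0:(0,2)->W->(0,1) | ant1:(0,4)->S->(1,4)
  grid max=3 at (0,2)
Step 5: ant0:(0,1)->E->(0,2) | ant1:(1,4)->N->(0,4)
  grid max=4 at (0,2)
Step 6: ant0:(0,2)->W->(0,1) | ant1:(0,4)->S->(1,4)
  grid max=3 at (0,2)
Final grid:
  0 2 3 0 2
  0 0 0 0 1
  0 0 0 0 0
  0 0 0 0 0
Max pheromone 3 at (0,2)

Answer: (0,2)=3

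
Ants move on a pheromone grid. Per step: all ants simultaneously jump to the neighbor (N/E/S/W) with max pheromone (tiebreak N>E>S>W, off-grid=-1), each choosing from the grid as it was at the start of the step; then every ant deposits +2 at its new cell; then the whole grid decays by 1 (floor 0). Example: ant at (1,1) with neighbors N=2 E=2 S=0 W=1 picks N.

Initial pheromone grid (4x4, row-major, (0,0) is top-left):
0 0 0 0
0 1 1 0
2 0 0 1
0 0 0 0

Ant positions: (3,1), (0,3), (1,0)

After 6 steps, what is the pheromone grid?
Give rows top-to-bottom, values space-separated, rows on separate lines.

After step 1: ants at (2,1),(1,3),(2,0)
  0 0 0 0
  0 0 0 1
  3 1 0 0
  0 0 0 0
After step 2: ants at (2,0),(0,3),(2,1)
  0 0 0 1
  0 0 0 0
  4 2 0 0
  0 0 0 0
After step 3: ants at (2,1),(1,3),(2,0)
  0 0 0 0
  0 0 0 1
  5 3 0 0
  0 0 0 0
After step 4: ants at (2,0),(0,3),(2,1)
  0 0 0 1
  0 0 0 0
  6 4 0 0
  0 0 0 0
After step 5: ants at (2,1),(1,3),(2,0)
  0 0 0 0
  0 0 0 1
  7 5 0 0
  0 0 0 0
After step 6: ants at (2,0),(0,3),(2,1)
  0 0 0 1
  0 0 0 0
  8 6 0 0
  0 0 0 0

0 0 0 1
0 0 0 0
8 6 0 0
0 0 0 0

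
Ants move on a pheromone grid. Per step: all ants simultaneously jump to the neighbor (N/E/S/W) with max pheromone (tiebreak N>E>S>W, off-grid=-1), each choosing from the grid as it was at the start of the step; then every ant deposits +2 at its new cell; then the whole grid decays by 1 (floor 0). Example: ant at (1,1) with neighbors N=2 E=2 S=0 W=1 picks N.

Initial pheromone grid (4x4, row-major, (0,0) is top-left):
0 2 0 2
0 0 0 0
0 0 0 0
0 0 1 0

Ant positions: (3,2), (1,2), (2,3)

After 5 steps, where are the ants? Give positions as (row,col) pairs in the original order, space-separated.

Step 1: ant0:(3,2)->N->(2,2) | ant1:(1,2)->N->(0,2) | ant2:(2,3)->N->(1,3)
  grid max=1 at (0,1)
Step 2: ant0:(2,2)->N->(1,2) | ant1:(0,2)->E->(0,3) | ant2:(1,3)->N->(0,3)
  grid max=4 at (0,3)
Step 3: ant0:(1,2)->N->(0,2) | ant1:(0,3)->S->(1,3) | ant2:(0,3)->S->(1,3)
  grid max=3 at (0,3)
Step 4: ant0:(0,2)->E->(0,3) | ant1:(1,3)->N->(0,3) | ant2:(1,3)->N->(0,3)
  grid max=8 at (0,3)
Step 5: ant0:(0,3)->S->(1,3) | ant1:(0,3)->S->(1,3) | ant2:(0,3)->S->(1,3)
  grid max=7 at (0,3)

(1,3) (1,3) (1,3)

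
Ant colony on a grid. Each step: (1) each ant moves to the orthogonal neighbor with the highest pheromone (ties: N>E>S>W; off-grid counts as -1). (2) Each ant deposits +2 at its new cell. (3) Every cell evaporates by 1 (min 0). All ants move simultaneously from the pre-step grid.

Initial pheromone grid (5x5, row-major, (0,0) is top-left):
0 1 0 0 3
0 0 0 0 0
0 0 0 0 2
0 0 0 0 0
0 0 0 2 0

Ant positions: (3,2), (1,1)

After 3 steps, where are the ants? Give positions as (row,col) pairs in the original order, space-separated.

Step 1: ant0:(3,2)->N->(2,2) | ant1:(1,1)->N->(0,1)
  grid max=2 at (0,1)
Step 2: ant0:(2,2)->N->(1,2) | ant1:(0,1)->E->(0,2)
  grid max=1 at (0,1)
Step 3: ant0:(1,2)->N->(0,2) | ant1:(0,2)->S->(1,2)
  grid max=2 at (0,2)

(0,2) (1,2)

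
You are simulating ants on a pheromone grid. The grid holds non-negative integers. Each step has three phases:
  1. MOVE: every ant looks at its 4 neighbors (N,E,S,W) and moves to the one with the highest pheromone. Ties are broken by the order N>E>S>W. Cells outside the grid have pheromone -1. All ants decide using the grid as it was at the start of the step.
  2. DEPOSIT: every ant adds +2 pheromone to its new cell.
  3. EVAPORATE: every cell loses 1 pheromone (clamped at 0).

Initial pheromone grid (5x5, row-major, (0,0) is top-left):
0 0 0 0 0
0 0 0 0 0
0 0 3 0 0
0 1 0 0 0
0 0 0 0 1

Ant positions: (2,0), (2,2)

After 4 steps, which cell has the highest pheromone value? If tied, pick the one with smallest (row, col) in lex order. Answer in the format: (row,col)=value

Answer: (2,2)=3

Derivation:
Step 1: ant0:(2,0)->N->(1,0) | ant1:(2,2)->N->(1,2)
  grid max=2 at (2,2)
Step 2: ant0:(1,0)->N->(0,0) | ant1:(1,2)->S->(2,2)
  grid max=3 at (2,2)
Step 3: ant0:(0,0)->E->(0,1) | ant1:(2,2)->N->(1,2)
  grid max=2 at (2,2)
Step 4: ant0:(0,1)->E->(0,2) | ant1:(1,2)->S->(2,2)
  grid max=3 at (2,2)
Final grid:
  0 0 1 0 0
  0 0 0 0 0
  0 0 3 0 0
  0 0 0 0 0
  0 0 0 0 0
Max pheromone 3 at (2,2)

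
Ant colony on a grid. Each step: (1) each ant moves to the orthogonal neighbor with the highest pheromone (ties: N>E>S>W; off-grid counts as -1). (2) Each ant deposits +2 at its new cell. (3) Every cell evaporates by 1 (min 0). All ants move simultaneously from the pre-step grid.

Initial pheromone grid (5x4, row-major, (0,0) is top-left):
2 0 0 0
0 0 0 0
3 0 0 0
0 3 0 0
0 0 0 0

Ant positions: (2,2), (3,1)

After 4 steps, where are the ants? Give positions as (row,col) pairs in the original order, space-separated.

Step 1: ant0:(2,2)->N->(1,2) | ant1:(3,1)->N->(2,1)
  grid max=2 at (2,0)
Step 2: ant0:(1,2)->N->(0,2) | ant1:(2,1)->S->(3,1)
  grid max=3 at (3,1)
Step 3: ant0:(0,2)->E->(0,3) | ant1:(3,1)->N->(2,1)
  grid max=2 at (3,1)
Step 4: ant0:(0,3)->S->(1,3) | ant1:(2,1)->S->(3,1)
  grid max=3 at (3,1)

(1,3) (3,1)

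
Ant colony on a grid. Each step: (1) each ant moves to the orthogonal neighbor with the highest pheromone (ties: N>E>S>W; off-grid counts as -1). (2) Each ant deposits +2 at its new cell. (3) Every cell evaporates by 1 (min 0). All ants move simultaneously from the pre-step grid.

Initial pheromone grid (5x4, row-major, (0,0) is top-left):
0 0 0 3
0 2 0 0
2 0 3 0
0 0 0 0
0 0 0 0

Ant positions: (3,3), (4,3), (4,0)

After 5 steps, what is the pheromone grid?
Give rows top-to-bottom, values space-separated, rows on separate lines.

After step 1: ants at (2,3),(3,3),(3,0)
  0 0 0 2
  0 1 0 0
  1 0 2 1
  1 0 0 1
  0 0 0 0
After step 2: ants at (2,2),(2,3),(2,0)
  0 0 0 1
  0 0 0 0
  2 0 3 2
  0 0 0 0
  0 0 0 0
After step 3: ants at (2,3),(2,2),(1,0)
  0 0 0 0
  1 0 0 0
  1 0 4 3
  0 0 0 0
  0 0 0 0
After step 4: ants at (2,2),(2,3),(2,0)
  0 0 0 0
  0 0 0 0
  2 0 5 4
  0 0 0 0
  0 0 0 0
After step 5: ants at (2,3),(2,2),(1,0)
  0 0 0 0
  1 0 0 0
  1 0 6 5
  0 0 0 0
  0 0 0 0

0 0 0 0
1 0 0 0
1 0 6 5
0 0 0 0
0 0 0 0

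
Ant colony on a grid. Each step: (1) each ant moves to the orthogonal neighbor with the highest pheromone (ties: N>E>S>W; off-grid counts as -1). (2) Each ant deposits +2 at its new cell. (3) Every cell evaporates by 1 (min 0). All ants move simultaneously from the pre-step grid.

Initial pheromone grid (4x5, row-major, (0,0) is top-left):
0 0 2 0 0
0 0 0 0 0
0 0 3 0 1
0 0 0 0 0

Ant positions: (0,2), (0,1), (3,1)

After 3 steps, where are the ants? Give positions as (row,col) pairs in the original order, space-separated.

Step 1: ant0:(0,2)->E->(0,3) | ant1:(0,1)->E->(0,2) | ant2:(3,1)->N->(2,1)
  grid max=3 at (0,2)
Step 2: ant0:(0,3)->W->(0,2) | ant1:(0,2)->E->(0,3) | ant2:(2,1)->E->(2,2)
  grid max=4 at (0,2)
Step 3: ant0:(0,2)->E->(0,3) | ant1:(0,3)->W->(0,2) | ant2:(2,2)->N->(1,2)
  grid max=5 at (0,2)

(0,3) (0,2) (1,2)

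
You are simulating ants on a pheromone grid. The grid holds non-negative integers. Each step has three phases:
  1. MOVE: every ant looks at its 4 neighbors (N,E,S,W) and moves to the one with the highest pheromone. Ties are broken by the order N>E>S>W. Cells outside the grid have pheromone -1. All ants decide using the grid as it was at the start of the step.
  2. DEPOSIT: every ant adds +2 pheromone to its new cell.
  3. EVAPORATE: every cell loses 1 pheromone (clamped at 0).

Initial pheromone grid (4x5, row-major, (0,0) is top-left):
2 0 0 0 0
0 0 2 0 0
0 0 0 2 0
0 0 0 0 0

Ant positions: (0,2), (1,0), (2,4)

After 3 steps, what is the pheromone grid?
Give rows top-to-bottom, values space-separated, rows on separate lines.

After step 1: ants at (1,2),(0,0),(2,3)
  3 0 0 0 0
  0 0 3 0 0
  0 0 0 3 0
  0 0 0 0 0
After step 2: ants at (0,2),(0,1),(1,3)
  2 1 1 0 0
  0 0 2 1 0
  0 0 0 2 0
  0 0 0 0 0
After step 3: ants at (1,2),(0,0),(2,3)
  3 0 0 0 0
  0 0 3 0 0
  0 0 0 3 0
  0 0 0 0 0

3 0 0 0 0
0 0 3 0 0
0 0 0 3 0
0 0 0 0 0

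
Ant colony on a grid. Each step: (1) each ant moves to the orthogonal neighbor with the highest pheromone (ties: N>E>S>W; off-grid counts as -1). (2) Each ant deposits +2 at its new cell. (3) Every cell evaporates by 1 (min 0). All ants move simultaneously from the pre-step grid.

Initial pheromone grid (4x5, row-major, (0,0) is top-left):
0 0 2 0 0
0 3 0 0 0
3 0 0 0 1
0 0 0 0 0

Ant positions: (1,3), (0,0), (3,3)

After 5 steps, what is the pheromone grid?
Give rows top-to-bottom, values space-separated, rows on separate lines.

After step 1: ants at (0,3),(0,1),(2,3)
  0 1 1 1 0
  0 2 0 0 0
  2 0 0 1 0
  0 0 0 0 0
After step 2: ants at (0,2),(1,1),(1,3)
  0 0 2 0 0
  0 3 0 1 0
  1 0 0 0 0
  0 0 0 0 0
After step 3: ants at (0,3),(0,1),(0,3)
  0 1 1 3 0
  0 2 0 0 0
  0 0 0 0 0
  0 0 0 0 0
After step 4: ants at (0,2),(1,1),(0,2)
  0 0 4 2 0
  0 3 0 0 0
  0 0 0 0 0
  0 0 0 0 0
After step 5: ants at (0,3),(0,1),(0,3)
  0 1 3 5 0
  0 2 0 0 0
  0 0 0 0 0
  0 0 0 0 0

0 1 3 5 0
0 2 0 0 0
0 0 0 0 0
0 0 0 0 0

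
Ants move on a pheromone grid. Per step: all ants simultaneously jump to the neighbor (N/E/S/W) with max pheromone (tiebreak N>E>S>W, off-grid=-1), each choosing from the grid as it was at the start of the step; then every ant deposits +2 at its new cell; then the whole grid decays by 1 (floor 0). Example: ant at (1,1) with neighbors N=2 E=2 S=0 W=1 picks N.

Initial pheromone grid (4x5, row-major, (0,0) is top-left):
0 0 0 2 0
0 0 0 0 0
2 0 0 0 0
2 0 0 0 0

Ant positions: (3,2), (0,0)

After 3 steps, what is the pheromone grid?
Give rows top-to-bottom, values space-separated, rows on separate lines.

After step 1: ants at (2,2),(0,1)
  0 1 0 1 0
  0 0 0 0 0
  1 0 1 0 0
  1 0 0 0 0
After step 2: ants at (1,2),(0,2)
  0 0 1 0 0
  0 0 1 0 0
  0 0 0 0 0
  0 0 0 0 0
After step 3: ants at (0,2),(1,2)
  0 0 2 0 0
  0 0 2 0 0
  0 0 0 0 0
  0 0 0 0 0

0 0 2 0 0
0 0 2 0 0
0 0 0 0 0
0 0 0 0 0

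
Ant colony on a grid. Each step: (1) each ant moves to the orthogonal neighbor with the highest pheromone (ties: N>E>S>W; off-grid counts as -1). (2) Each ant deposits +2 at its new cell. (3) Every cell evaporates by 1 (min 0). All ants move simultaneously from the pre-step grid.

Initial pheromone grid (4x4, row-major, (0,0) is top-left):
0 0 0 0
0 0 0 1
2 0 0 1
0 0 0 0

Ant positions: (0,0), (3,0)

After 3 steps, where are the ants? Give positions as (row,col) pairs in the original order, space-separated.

Step 1: ant0:(0,0)->E->(0,1) | ant1:(3,0)->N->(2,0)
  grid max=3 at (2,0)
Step 2: ant0:(0,1)->E->(0,2) | ant1:(2,0)->N->(1,0)
  grid max=2 at (2,0)
Step 3: ant0:(0,2)->E->(0,3) | ant1:(1,0)->S->(2,0)
  grid max=3 at (2,0)

(0,3) (2,0)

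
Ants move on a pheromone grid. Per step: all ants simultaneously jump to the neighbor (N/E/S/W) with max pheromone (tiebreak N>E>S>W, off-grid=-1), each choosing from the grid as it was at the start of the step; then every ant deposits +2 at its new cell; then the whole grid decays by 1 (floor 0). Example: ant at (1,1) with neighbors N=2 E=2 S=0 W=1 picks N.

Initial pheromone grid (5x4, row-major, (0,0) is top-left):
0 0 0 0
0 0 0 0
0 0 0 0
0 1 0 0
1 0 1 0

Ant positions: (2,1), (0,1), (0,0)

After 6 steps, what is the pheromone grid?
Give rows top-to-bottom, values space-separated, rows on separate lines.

After step 1: ants at (3,1),(0,2),(0,1)
  0 1 1 0
  0 0 0 0
  0 0 0 0
  0 2 0 0
  0 0 0 0
After step 2: ants at (2,1),(0,1),(0,2)
  0 2 2 0
  0 0 0 0
  0 1 0 0
  0 1 0 0
  0 0 0 0
After step 3: ants at (3,1),(0,2),(0,1)
  0 3 3 0
  0 0 0 0
  0 0 0 0
  0 2 0 0
  0 0 0 0
After step 4: ants at (2,1),(0,1),(0,2)
  0 4 4 0
  0 0 0 0
  0 1 0 0
  0 1 0 0
  0 0 0 0
After step 5: ants at (3,1),(0,2),(0,1)
  0 5 5 0
  0 0 0 0
  0 0 0 0
  0 2 0 0
  0 0 0 0
After step 6: ants at (2,1),(0,1),(0,2)
  0 6 6 0
  0 0 0 0
  0 1 0 0
  0 1 0 0
  0 0 0 0

0 6 6 0
0 0 0 0
0 1 0 0
0 1 0 0
0 0 0 0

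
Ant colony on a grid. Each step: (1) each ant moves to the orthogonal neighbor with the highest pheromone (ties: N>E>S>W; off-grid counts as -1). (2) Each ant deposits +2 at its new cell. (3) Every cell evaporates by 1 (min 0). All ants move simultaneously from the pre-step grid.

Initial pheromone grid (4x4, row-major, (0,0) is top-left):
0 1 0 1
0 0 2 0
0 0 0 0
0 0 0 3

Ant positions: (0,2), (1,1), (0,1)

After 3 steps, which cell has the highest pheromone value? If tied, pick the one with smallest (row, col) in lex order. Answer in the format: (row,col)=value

Answer: (1,2)=9

Derivation:
Step 1: ant0:(0,2)->S->(1,2) | ant1:(1,1)->E->(1,2) | ant2:(0,1)->E->(0,2)
  grid max=5 at (1,2)
Step 2: ant0:(1,2)->N->(0,2) | ant1:(1,2)->N->(0,2) | ant2:(0,2)->S->(1,2)
  grid max=6 at (1,2)
Step 3: ant0:(0,2)->S->(1,2) | ant1:(0,2)->S->(1,2) | ant2:(1,2)->N->(0,2)
  grid max=9 at (1,2)
Final grid:
  0 0 5 0
  0 0 9 0
  0 0 0 0
  0 0 0 0
Max pheromone 9 at (1,2)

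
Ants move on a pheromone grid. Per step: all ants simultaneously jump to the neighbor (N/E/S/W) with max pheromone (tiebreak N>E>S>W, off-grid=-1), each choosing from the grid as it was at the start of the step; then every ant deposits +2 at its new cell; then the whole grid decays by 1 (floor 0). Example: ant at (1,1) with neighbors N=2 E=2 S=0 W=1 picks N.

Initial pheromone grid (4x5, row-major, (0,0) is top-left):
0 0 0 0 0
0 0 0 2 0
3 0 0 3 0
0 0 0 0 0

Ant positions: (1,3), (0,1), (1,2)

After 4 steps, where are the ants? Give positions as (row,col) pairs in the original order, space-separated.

Step 1: ant0:(1,3)->S->(2,3) | ant1:(0,1)->E->(0,2) | ant2:(1,2)->E->(1,3)
  grid max=4 at (2,3)
Step 2: ant0:(2,3)->N->(1,3) | ant1:(0,2)->E->(0,3) | ant2:(1,3)->S->(2,3)
  grid max=5 at (2,3)
Step 3: ant0:(1,3)->S->(2,3) | ant1:(0,3)->S->(1,3) | ant2:(2,3)->N->(1,3)
  grid max=7 at (1,3)
Step 4: ant0:(2,3)->N->(1,3) | ant1:(1,3)->S->(2,3) | ant2:(1,3)->S->(2,3)
  grid max=9 at (2,3)

(1,3) (2,3) (2,3)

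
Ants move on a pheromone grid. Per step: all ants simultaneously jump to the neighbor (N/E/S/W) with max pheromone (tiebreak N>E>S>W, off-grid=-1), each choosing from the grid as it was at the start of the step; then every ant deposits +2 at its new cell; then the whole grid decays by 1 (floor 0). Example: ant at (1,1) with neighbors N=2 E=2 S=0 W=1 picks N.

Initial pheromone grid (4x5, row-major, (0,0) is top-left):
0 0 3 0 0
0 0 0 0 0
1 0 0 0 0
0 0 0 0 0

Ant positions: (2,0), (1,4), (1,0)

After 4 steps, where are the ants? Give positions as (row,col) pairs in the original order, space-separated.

Step 1: ant0:(2,0)->N->(1,0) | ant1:(1,4)->N->(0,4) | ant2:(1,0)->S->(2,0)
  grid max=2 at (0,2)
Step 2: ant0:(1,0)->S->(2,0) | ant1:(0,4)->S->(1,4) | ant2:(2,0)->N->(1,0)
  grid max=3 at (2,0)
Step 3: ant0:(2,0)->N->(1,0) | ant1:(1,4)->N->(0,4) | ant2:(1,0)->S->(2,0)
  grid max=4 at (2,0)
Step 4: ant0:(1,0)->S->(2,0) | ant1:(0,4)->S->(1,4) | ant2:(2,0)->N->(1,0)
  grid max=5 at (2,0)

(2,0) (1,4) (1,0)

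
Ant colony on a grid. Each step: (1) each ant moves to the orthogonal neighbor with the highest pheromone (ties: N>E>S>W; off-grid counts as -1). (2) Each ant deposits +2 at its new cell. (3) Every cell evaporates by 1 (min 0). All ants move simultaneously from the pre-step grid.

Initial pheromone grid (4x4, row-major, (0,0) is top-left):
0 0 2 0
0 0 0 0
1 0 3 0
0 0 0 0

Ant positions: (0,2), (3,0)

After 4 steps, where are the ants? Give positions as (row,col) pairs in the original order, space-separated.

Step 1: ant0:(0,2)->E->(0,3) | ant1:(3,0)->N->(2,0)
  grid max=2 at (2,0)
Step 2: ant0:(0,3)->W->(0,2) | ant1:(2,0)->N->(1,0)
  grid max=2 at (0,2)
Step 3: ant0:(0,2)->E->(0,3) | ant1:(1,0)->S->(2,0)
  grid max=2 at (2,0)
Step 4: ant0:(0,3)->W->(0,2) | ant1:(2,0)->N->(1,0)
  grid max=2 at (0,2)

(0,2) (1,0)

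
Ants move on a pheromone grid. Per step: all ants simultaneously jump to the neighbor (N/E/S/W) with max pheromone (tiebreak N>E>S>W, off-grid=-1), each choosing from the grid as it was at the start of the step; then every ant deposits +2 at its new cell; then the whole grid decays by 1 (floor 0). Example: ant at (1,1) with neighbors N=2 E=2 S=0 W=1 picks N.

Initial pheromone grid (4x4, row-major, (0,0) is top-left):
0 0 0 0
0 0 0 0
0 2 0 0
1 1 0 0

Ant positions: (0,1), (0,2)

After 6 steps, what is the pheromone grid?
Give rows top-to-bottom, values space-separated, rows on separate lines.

After step 1: ants at (0,2),(0,3)
  0 0 1 1
  0 0 0 0
  0 1 0 0
  0 0 0 0
After step 2: ants at (0,3),(0,2)
  0 0 2 2
  0 0 0 0
  0 0 0 0
  0 0 0 0
After step 3: ants at (0,2),(0,3)
  0 0 3 3
  0 0 0 0
  0 0 0 0
  0 0 0 0
After step 4: ants at (0,3),(0,2)
  0 0 4 4
  0 0 0 0
  0 0 0 0
  0 0 0 0
After step 5: ants at (0,2),(0,3)
  0 0 5 5
  0 0 0 0
  0 0 0 0
  0 0 0 0
After step 6: ants at (0,3),(0,2)
  0 0 6 6
  0 0 0 0
  0 0 0 0
  0 0 0 0

0 0 6 6
0 0 0 0
0 0 0 0
0 0 0 0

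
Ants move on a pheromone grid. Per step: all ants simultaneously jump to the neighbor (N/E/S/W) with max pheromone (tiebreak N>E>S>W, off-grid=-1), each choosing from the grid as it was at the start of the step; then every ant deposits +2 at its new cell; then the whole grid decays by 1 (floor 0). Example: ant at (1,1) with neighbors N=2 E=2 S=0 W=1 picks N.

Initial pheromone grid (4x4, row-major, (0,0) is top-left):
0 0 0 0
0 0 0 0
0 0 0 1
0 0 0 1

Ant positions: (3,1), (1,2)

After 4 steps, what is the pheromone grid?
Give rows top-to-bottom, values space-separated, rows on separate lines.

After step 1: ants at (2,1),(0,2)
  0 0 1 0
  0 0 0 0
  0 1 0 0
  0 0 0 0
After step 2: ants at (1,1),(0,3)
  0 0 0 1
  0 1 0 0
  0 0 0 0
  0 0 0 0
After step 3: ants at (0,1),(1,3)
  0 1 0 0
  0 0 0 1
  0 0 0 0
  0 0 0 0
After step 4: ants at (0,2),(0,3)
  0 0 1 1
  0 0 0 0
  0 0 0 0
  0 0 0 0

0 0 1 1
0 0 0 0
0 0 0 0
0 0 0 0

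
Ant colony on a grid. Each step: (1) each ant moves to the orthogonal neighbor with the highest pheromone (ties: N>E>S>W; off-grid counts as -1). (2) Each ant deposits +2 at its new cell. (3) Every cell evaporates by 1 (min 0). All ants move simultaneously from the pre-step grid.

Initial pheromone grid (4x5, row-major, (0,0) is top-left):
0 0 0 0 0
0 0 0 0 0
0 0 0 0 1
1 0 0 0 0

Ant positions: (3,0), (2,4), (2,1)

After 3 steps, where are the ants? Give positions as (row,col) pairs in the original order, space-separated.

Step 1: ant0:(3,0)->N->(2,0) | ant1:(2,4)->N->(1,4) | ant2:(2,1)->N->(1,1)
  grid max=1 at (1,1)
Step 2: ant0:(2,0)->N->(1,0) | ant1:(1,4)->N->(0,4) | ant2:(1,1)->N->(0,1)
  grid max=1 at (0,1)
Step 3: ant0:(1,0)->N->(0,0) | ant1:(0,4)->S->(1,4) | ant2:(0,1)->E->(0,2)
  grid max=1 at (0,0)

(0,0) (1,4) (0,2)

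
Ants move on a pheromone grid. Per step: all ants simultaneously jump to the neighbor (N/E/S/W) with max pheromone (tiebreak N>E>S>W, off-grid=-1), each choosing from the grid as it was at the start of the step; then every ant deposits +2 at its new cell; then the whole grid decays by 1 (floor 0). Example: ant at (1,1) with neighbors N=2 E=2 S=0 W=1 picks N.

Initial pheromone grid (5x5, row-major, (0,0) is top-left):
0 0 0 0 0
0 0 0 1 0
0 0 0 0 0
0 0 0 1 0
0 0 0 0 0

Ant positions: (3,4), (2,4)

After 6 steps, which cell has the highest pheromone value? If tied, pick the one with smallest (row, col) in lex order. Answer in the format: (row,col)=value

Step 1: ant0:(3,4)->W->(3,3) | ant1:(2,4)->N->(1,4)
  grid max=2 at (3,3)
Step 2: ant0:(3,3)->N->(2,3) | ant1:(1,4)->N->(0,4)
  grid max=1 at (0,4)
Step 3: ant0:(2,3)->S->(3,3) | ant1:(0,4)->S->(1,4)
  grid max=2 at (3,3)
Step 4: ant0:(3,3)->N->(2,3) | ant1:(1,4)->N->(0,4)
  grid max=1 at (0,4)
Step 5: ant0:(2,3)->S->(3,3) | ant1:(0,4)->S->(1,4)
  grid max=2 at (3,3)
Step 6: ant0:(3,3)->N->(2,3) | ant1:(1,4)->N->(0,4)
  grid max=1 at (0,4)
Final grid:
  0 0 0 0 1
  0 0 0 0 0
  0 0 0 1 0
  0 0 0 1 0
  0 0 0 0 0
Max pheromone 1 at (0,4)

Answer: (0,4)=1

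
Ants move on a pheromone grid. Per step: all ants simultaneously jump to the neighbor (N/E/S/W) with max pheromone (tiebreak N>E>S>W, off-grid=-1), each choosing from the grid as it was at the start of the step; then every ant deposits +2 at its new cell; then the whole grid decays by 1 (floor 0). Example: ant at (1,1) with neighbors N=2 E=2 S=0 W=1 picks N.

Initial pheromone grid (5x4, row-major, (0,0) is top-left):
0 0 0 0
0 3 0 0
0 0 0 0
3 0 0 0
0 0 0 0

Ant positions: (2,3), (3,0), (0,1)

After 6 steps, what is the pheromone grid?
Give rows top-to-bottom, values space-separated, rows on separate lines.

After step 1: ants at (1,3),(2,0),(1,1)
  0 0 0 0
  0 4 0 1
  1 0 0 0
  2 0 0 0
  0 0 0 0
After step 2: ants at (0,3),(3,0),(0,1)
  0 1 0 1
  0 3 0 0
  0 0 0 0
  3 0 0 0
  0 0 0 0
After step 3: ants at (1,3),(2,0),(1,1)
  0 0 0 0
  0 4 0 1
  1 0 0 0
  2 0 0 0
  0 0 0 0
After step 4: ants at (0,3),(3,0),(0,1)
  0 1 0 1
  0 3 0 0
  0 0 0 0
  3 0 0 0
  0 0 0 0
After step 5: ants at (1,3),(2,0),(1,1)
  0 0 0 0
  0 4 0 1
  1 0 0 0
  2 0 0 0
  0 0 0 0
After step 6: ants at (0,3),(3,0),(0,1)
  0 1 0 1
  0 3 0 0
  0 0 0 0
  3 0 0 0
  0 0 0 0

0 1 0 1
0 3 0 0
0 0 0 0
3 0 0 0
0 0 0 0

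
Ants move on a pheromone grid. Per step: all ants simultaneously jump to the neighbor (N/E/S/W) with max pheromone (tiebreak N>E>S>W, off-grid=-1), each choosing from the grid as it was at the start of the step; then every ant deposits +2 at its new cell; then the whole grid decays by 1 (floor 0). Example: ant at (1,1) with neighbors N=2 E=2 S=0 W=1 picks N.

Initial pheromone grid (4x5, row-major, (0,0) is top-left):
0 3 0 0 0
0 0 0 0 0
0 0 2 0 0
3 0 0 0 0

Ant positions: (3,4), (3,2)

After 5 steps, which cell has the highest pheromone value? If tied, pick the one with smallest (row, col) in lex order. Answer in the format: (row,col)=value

Answer: (2,2)=3

Derivation:
Step 1: ant0:(3,4)->N->(2,4) | ant1:(3,2)->N->(2,2)
  grid max=3 at (2,2)
Step 2: ant0:(2,4)->N->(1,4) | ant1:(2,2)->N->(1,2)
  grid max=2 at (2,2)
Step 3: ant0:(1,4)->N->(0,4) | ant1:(1,2)->S->(2,2)
  grid max=3 at (2,2)
Step 4: ant0:(0,4)->S->(1,4) | ant1:(2,2)->N->(1,2)
  grid max=2 at (2,2)
Step 5: ant0:(1,4)->N->(0,4) | ant1:(1,2)->S->(2,2)
  grid max=3 at (2,2)
Final grid:
  0 0 0 0 1
  0 0 0 0 0
  0 0 3 0 0
  0 0 0 0 0
Max pheromone 3 at (2,2)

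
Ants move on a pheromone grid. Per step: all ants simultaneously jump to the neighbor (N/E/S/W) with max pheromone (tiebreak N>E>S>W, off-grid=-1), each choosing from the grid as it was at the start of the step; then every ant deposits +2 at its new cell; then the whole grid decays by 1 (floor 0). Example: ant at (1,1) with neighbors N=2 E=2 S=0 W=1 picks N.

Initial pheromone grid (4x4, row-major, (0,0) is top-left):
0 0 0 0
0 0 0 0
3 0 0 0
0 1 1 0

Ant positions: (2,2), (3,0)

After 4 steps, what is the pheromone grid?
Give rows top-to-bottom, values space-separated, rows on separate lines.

After step 1: ants at (3,2),(2,0)
  0 0 0 0
  0 0 0 0
  4 0 0 0
  0 0 2 0
After step 2: ants at (2,2),(1,0)
  0 0 0 0
  1 0 0 0
  3 0 1 0
  0 0 1 0
After step 3: ants at (3,2),(2,0)
  0 0 0 0
  0 0 0 0
  4 0 0 0
  0 0 2 0
After step 4: ants at (2,2),(1,0)
  0 0 0 0
  1 0 0 0
  3 0 1 0
  0 0 1 0

0 0 0 0
1 0 0 0
3 0 1 0
0 0 1 0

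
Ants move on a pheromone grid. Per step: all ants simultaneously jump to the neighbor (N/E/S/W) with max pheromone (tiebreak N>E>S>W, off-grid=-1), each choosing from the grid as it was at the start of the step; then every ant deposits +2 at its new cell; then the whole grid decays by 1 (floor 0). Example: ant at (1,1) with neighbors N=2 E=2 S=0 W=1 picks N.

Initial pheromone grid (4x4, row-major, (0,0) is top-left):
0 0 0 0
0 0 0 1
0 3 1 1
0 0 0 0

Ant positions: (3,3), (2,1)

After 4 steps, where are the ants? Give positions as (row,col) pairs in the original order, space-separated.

Step 1: ant0:(3,3)->N->(2,3) | ant1:(2,1)->E->(2,2)
  grid max=2 at (2,1)
Step 2: ant0:(2,3)->W->(2,2) | ant1:(2,2)->E->(2,3)
  grid max=3 at (2,2)
Step 3: ant0:(2,2)->E->(2,3) | ant1:(2,3)->W->(2,2)
  grid max=4 at (2,2)
Step 4: ant0:(2,3)->W->(2,2) | ant1:(2,2)->E->(2,3)
  grid max=5 at (2,2)

(2,2) (2,3)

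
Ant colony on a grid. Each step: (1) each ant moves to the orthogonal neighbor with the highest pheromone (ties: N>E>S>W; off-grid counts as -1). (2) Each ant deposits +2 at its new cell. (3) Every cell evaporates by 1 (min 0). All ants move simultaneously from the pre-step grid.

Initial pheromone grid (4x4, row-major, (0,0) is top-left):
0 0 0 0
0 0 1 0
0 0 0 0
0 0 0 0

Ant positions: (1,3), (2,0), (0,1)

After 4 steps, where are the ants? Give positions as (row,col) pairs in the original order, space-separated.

Step 1: ant0:(1,3)->W->(1,2) | ant1:(2,0)->N->(1,0) | ant2:(0,1)->E->(0,2)
  grid max=2 at (1,2)
Step 2: ant0:(1,2)->N->(0,2) | ant1:(1,0)->N->(0,0) | ant2:(0,2)->S->(1,2)
  grid max=3 at (1,2)
Step 3: ant0:(0,2)->S->(1,2) | ant1:(0,0)->E->(0,1) | ant2:(1,2)->N->(0,2)
  grid max=4 at (1,2)
Step 4: ant0:(1,2)->N->(0,2) | ant1:(0,1)->E->(0,2) | ant2:(0,2)->S->(1,2)
  grid max=6 at (0,2)

(0,2) (0,2) (1,2)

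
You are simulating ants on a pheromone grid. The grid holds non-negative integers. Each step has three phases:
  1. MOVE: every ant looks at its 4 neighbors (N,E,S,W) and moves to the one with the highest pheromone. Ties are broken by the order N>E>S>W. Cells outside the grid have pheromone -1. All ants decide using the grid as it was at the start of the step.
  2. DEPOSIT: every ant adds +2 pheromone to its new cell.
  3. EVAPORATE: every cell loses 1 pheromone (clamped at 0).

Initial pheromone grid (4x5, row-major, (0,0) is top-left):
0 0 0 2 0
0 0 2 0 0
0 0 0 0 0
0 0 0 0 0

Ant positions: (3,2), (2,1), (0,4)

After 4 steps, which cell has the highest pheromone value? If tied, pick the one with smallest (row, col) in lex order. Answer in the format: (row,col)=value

Step 1: ant0:(3,2)->N->(2,2) | ant1:(2,1)->N->(1,1) | ant2:(0,4)->W->(0,3)
  grid max=3 at (0,3)
Step 2: ant0:(2,2)->N->(1,2) | ant1:(1,1)->E->(1,2) | ant2:(0,3)->E->(0,4)
  grid max=4 at (1,2)
Step 3: ant0:(1,2)->N->(0,2) | ant1:(1,2)->N->(0,2) | ant2:(0,4)->W->(0,3)
  grid max=3 at (0,2)
Step 4: ant0:(0,2)->E->(0,3) | ant1:(0,2)->E->(0,3) | ant2:(0,3)->W->(0,2)
  grid max=6 at (0,3)
Final grid:
  0 0 4 6 0
  0 0 2 0 0
  0 0 0 0 0
  0 0 0 0 0
Max pheromone 6 at (0,3)

Answer: (0,3)=6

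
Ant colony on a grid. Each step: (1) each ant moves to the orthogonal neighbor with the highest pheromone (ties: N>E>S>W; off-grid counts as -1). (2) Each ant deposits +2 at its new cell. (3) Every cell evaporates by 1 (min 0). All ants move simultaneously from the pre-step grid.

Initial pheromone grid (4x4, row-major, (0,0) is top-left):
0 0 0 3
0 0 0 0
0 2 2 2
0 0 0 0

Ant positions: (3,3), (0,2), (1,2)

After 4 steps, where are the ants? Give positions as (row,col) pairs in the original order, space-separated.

Step 1: ant0:(3,3)->N->(2,3) | ant1:(0,2)->E->(0,3) | ant2:(1,2)->S->(2,2)
  grid max=4 at (0,3)
Step 2: ant0:(2,3)->W->(2,2) | ant1:(0,3)->S->(1,3) | ant2:(2,2)->E->(2,3)
  grid max=4 at (2,2)
Step 3: ant0:(2,2)->E->(2,3) | ant1:(1,3)->S->(2,3) | ant2:(2,3)->W->(2,2)
  grid max=7 at (2,3)
Step 4: ant0:(2,3)->W->(2,2) | ant1:(2,3)->W->(2,2) | ant2:(2,2)->E->(2,3)
  grid max=8 at (2,2)

(2,2) (2,2) (2,3)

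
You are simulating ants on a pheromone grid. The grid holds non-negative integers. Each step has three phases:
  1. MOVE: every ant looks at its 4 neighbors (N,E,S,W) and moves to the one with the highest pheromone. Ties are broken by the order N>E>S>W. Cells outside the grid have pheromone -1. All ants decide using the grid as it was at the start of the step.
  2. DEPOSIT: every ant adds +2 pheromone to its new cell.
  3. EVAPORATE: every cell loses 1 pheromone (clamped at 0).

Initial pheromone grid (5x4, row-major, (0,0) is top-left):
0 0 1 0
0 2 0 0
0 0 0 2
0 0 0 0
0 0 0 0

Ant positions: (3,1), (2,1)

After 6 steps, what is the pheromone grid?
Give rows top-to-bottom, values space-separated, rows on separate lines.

After step 1: ants at (2,1),(1,1)
  0 0 0 0
  0 3 0 0
  0 1 0 1
  0 0 0 0
  0 0 0 0
After step 2: ants at (1,1),(2,1)
  0 0 0 0
  0 4 0 0
  0 2 0 0
  0 0 0 0
  0 0 0 0
After step 3: ants at (2,1),(1,1)
  0 0 0 0
  0 5 0 0
  0 3 0 0
  0 0 0 0
  0 0 0 0
After step 4: ants at (1,1),(2,1)
  0 0 0 0
  0 6 0 0
  0 4 0 0
  0 0 0 0
  0 0 0 0
After step 5: ants at (2,1),(1,1)
  0 0 0 0
  0 7 0 0
  0 5 0 0
  0 0 0 0
  0 0 0 0
After step 6: ants at (1,1),(2,1)
  0 0 0 0
  0 8 0 0
  0 6 0 0
  0 0 0 0
  0 0 0 0

0 0 0 0
0 8 0 0
0 6 0 0
0 0 0 0
0 0 0 0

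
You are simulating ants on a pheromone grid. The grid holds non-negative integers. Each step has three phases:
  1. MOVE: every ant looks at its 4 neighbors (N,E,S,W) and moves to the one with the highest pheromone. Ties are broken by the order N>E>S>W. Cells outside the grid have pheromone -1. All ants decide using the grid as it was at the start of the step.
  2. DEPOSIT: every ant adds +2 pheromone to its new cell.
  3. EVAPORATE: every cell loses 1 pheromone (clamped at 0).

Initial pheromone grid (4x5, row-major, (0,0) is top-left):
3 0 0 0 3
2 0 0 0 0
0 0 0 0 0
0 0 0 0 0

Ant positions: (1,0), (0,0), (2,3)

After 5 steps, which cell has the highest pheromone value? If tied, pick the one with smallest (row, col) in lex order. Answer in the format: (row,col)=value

Step 1: ant0:(1,0)->N->(0,0) | ant1:(0,0)->S->(1,0) | ant2:(2,3)->N->(1,3)
  grid max=4 at (0,0)
Step 2: ant0:(0,0)->S->(1,0) | ant1:(1,0)->N->(0,0) | ant2:(1,3)->N->(0,3)
  grid max=5 at (0,0)
Step 3: ant0:(1,0)->N->(0,0) | ant1:(0,0)->S->(1,0) | ant2:(0,3)->E->(0,4)
  grid max=6 at (0,0)
Step 4: ant0:(0,0)->S->(1,0) | ant1:(1,0)->N->(0,0) | ant2:(0,4)->S->(1,4)
  grid max=7 at (0,0)
Step 5: ant0:(1,0)->N->(0,0) | ant1:(0,0)->S->(1,0) | ant2:(1,4)->N->(0,4)
  grid max=8 at (0,0)
Final grid:
  8 0 0 0 2
  7 0 0 0 0
  0 0 0 0 0
  0 0 0 0 0
Max pheromone 8 at (0,0)

Answer: (0,0)=8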